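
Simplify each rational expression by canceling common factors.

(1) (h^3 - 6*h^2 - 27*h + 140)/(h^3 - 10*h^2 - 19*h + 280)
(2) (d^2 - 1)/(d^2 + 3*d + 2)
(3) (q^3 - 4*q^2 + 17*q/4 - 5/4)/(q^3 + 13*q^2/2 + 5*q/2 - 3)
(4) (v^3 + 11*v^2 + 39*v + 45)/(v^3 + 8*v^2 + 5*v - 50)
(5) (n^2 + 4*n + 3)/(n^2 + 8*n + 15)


(1) = (h - 4)/(h - 8)
(2) = (d - 1)/(d + 2)
(3) = (2*q^2 - 7*q + 5)/(2*q^2 + 14*q + 12)
(4) = (v^2 + 6*v + 9)/(v^2 + 3*v - 10)
(5) = (n + 1)/(n + 5)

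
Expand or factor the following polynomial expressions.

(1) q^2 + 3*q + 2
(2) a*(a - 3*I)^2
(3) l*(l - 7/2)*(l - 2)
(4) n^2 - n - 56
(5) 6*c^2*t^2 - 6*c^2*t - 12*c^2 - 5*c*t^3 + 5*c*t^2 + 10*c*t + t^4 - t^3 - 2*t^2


(1) = (q + 1)*(q + 2)
(2) = a^3 - 6*I*a^2 - 9*a
(3) = l^3 - 11*l^2/2 + 7*l
(4) = (n - 8)*(n + 7)
(5) = (-3*c + t)*(-2*c + t)*(t - 2)*(t + 1)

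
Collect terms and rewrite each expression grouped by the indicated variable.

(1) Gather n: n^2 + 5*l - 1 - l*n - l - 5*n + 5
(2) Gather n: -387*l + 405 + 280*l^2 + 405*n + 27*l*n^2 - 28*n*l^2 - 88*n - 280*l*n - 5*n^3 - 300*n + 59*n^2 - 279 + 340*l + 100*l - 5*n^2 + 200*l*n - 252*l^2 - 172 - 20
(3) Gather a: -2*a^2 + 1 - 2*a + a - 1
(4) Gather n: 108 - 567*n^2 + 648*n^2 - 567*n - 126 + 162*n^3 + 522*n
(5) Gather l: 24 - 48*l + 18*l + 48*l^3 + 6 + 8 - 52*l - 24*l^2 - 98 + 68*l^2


(1) = 4*l + n^2 + n*(-l - 5) + 4
(2) = 28*l^2 + 53*l - 5*n^3 + n^2*(27*l + 54) + n*(-28*l^2 - 80*l + 17) - 66
(3) = -2*a^2 - a
(4) = 162*n^3 + 81*n^2 - 45*n - 18
(5) = 48*l^3 + 44*l^2 - 82*l - 60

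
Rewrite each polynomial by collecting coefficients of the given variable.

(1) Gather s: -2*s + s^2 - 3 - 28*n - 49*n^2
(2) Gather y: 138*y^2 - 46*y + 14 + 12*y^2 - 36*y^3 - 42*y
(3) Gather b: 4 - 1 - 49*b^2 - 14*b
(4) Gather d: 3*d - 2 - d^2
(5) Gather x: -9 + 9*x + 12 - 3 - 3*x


(1) = -49*n^2 - 28*n + s^2 - 2*s - 3
(2) = -36*y^3 + 150*y^2 - 88*y + 14
(3) = -49*b^2 - 14*b + 3
(4) = -d^2 + 3*d - 2
(5) = 6*x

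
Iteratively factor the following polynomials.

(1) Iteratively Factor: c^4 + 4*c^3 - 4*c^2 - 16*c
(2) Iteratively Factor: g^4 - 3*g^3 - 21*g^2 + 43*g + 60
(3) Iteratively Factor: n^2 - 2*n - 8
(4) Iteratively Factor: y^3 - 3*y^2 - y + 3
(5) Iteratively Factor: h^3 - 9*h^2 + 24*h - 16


(1) = (c + 4)*(c^3 - 4*c) = c*(c + 4)*(c^2 - 4) = c*(c + 2)*(c + 4)*(c - 2)
(2) = (g + 1)*(g^3 - 4*g^2 - 17*g + 60) = (g - 3)*(g + 1)*(g^2 - g - 20) = (g - 5)*(g - 3)*(g + 1)*(g + 4)
(3) = (n - 4)*(n + 2)
(4) = (y - 1)*(y^2 - 2*y - 3) = (y - 3)*(y - 1)*(y + 1)
(5) = (h - 4)*(h^2 - 5*h + 4) = (h - 4)*(h - 1)*(h - 4)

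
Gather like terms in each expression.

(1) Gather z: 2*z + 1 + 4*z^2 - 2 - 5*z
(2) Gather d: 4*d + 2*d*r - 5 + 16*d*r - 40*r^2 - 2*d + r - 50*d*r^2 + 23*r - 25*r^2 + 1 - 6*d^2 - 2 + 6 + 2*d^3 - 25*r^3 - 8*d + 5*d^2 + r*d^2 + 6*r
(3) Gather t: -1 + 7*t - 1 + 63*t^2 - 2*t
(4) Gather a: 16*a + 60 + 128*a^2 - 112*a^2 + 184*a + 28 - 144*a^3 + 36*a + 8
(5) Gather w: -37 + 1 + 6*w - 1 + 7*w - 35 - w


(1) = 4*z^2 - 3*z - 1
(2) = 2*d^3 + d^2*(r - 1) + d*(-50*r^2 + 18*r - 6) - 25*r^3 - 65*r^2 + 30*r
(3) = 63*t^2 + 5*t - 2
(4) = -144*a^3 + 16*a^2 + 236*a + 96
(5) = 12*w - 72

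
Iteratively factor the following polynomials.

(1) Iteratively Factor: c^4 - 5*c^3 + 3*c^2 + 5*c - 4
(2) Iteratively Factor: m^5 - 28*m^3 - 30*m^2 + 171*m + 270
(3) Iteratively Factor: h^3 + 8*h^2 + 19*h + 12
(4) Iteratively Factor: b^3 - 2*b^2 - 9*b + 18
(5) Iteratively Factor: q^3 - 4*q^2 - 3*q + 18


(1) = (c - 1)*(c^3 - 4*c^2 - c + 4) = (c - 1)*(c + 1)*(c^2 - 5*c + 4) = (c - 1)^2*(c + 1)*(c - 4)
(2) = (m + 2)*(m^4 - 2*m^3 - 24*m^2 + 18*m + 135) = (m + 2)*(m + 3)*(m^3 - 5*m^2 - 9*m + 45) = (m - 5)*(m + 2)*(m + 3)*(m^2 - 9) = (m - 5)*(m - 3)*(m + 2)*(m + 3)*(m + 3)
(3) = (h + 1)*(h^2 + 7*h + 12) = (h + 1)*(h + 4)*(h + 3)
(4) = (b + 3)*(b^2 - 5*b + 6) = (b - 2)*(b + 3)*(b - 3)
(5) = (q - 3)*(q^2 - q - 6) = (q - 3)^2*(q + 2)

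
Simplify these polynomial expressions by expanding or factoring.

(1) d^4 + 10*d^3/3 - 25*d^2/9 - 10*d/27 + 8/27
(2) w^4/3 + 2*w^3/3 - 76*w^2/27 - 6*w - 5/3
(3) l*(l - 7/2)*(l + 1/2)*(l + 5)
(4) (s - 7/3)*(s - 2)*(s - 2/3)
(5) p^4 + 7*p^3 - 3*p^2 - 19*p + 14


(1) = (d - 2/3)*(d - 1/3)*(d + 1/3)*(d + 4)
(2) = (w/3 + 1)*(w - 3)*(w + 1/3)*(w + 5/3)
(3) = l^4 + 2*l^3 - 67*l^2/4 - 35*l/4
(4) = s^3 - 5*s^2 + 68*s/9 - 28/9
(5) = (p - 1)^2*(p + 2)*(p + 7)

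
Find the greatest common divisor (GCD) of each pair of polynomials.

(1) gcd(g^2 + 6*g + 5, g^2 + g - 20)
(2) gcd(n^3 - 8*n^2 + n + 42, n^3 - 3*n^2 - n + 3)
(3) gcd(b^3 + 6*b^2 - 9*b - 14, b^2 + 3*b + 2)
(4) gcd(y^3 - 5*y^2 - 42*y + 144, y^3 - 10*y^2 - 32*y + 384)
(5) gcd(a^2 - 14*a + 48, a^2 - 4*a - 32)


(1) = g + 5
(2) = gcd((n - 7)*(n - 3)*(n + 2), (n - 3)*(n - 1)*(n + 1)) = n - 3
(3) = b + 1
(4) = y^2 - 2*y - 48
(5) = a - 8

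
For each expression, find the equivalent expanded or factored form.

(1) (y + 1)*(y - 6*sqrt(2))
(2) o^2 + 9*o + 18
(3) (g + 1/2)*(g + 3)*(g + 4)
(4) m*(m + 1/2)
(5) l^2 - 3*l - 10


(1) = y^2 - 6*sqrt(2)*y + y - 6*sqrt(2)
(2) = (o + 3)*(o + 6)
(3) = g^3 + 15*g^2/2 + 31*g/2 + 6
(4) = m^2 + m/2
(5) = (l - 5)*(l + 2)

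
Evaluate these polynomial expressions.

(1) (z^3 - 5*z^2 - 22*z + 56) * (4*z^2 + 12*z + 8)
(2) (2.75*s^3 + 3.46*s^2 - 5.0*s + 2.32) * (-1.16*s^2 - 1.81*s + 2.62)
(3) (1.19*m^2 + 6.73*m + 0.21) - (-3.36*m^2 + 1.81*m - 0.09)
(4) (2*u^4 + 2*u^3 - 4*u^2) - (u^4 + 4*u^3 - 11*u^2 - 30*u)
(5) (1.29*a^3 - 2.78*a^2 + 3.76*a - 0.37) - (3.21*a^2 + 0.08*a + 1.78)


(1) = 4*z^5 - 8*z^4 - 140*z^3 - 80*z^2 + 496*z + 448
(2) = -3.19*s^5 - 8.9911*s^4 + 6.7424*s^3 + 15.424*s^2 - 17.2992*s + 6.0784
(3) = 4.55*m^2 + 4.92*m + 0.3
(4) = u^4 - 2*u^3 + 7*u^2 + 30*u
(5) = 1.29*a^3 - 5.99*a^2 + 3.68*a - 2.15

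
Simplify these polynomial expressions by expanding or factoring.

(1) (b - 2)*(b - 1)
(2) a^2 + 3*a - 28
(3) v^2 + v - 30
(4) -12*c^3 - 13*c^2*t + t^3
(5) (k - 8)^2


(1) = b^2 - 3*b + 2
(2) = (a - 4)*(a + 7)
(3) = (v - 5)*(v + 6)
(4) = (-4*c + t)*(c + t)*(3*c + t)
(5) = k^2 - 16*k + 64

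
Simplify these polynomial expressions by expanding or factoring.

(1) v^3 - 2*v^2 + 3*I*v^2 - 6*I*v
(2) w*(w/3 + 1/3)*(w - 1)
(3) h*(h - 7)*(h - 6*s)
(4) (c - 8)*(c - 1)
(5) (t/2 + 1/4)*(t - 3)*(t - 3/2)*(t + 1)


(1) = v*(v - 2)*(v + 3*I)
(2) = w^3/3 - w/3
(3) = h^3 - 6*h^2*s - 7*h^2 + 42*h*s
(4) = c^2 - 9*c + 8
(5) = t^4/2 - 3*t^3/2 - 7*t^2/8 + 9*t/4 + 9/8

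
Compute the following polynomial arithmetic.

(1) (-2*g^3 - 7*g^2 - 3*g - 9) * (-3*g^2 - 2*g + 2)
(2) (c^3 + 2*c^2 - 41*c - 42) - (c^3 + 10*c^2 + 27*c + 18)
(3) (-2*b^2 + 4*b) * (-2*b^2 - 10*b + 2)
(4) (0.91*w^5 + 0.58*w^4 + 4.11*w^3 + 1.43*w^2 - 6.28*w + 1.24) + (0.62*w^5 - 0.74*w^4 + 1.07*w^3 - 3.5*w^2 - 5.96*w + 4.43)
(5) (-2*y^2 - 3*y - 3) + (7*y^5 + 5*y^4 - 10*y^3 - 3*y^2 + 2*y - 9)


(1) = 6*g^5 + 25*g^4 + 19*g^3 + 19*g^2 + 12*g - 18
(2) = -8*c^2 - 68*c - 60
(3) = 4*b^4 + 12*b^3 - 44*b^2 + 8*b
(4) = 1.53*w^5 - 0.16*w^4 + 5.18*w^3 - 2.07*w^2 - 12.24*w + 5.67
(5) = 7*y^5 + 5*y^4 - 10*y^3 - 5*y^2 - y - 12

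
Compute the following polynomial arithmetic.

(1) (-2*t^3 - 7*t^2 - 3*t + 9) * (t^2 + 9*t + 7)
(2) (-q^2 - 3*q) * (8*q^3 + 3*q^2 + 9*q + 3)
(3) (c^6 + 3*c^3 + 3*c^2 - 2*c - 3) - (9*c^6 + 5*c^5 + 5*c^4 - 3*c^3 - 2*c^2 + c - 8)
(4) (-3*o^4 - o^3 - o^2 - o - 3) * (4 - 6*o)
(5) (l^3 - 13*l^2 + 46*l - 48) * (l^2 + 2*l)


(1) = -2*t^5 - 25*t^4 - 80*t^3 - 67*t^2 + 60*t + 63
(2) = -8*q^5 - 27*q^4 - 18*q^3 - 30*q^2 - 9*q
(3) = -8*c^6 - 5*c^5 - 5*c^4 + 6*c^3 + 5*c^2 - 3*c + 5
(4) = 18*o^5 - 6*o^4 + 2*o^3 + 2*o^2 + 14*o - 12
(5) = l^5 - 11*l^4 + 20*l^3 + 44*l^2 - 96*l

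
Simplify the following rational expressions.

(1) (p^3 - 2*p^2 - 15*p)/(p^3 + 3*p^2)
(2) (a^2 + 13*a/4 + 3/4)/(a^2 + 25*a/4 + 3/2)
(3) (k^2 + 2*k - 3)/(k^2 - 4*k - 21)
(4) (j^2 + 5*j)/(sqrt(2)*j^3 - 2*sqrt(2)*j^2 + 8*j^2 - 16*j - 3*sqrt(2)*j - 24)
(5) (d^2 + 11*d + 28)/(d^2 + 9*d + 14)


(1) = (p - 5)/p
(2) = (a + 3)/(a + 6)
(3) = (k - 1)/(k - 7)
(4) = (j^2 + 5*j)/(sqrt(2)*j^3 + j^2*(8 - 2*sqrt(2)) + j*(-16 - 3*sqrt(2)) - 24)
(5) = (d + 4)/(d + 2)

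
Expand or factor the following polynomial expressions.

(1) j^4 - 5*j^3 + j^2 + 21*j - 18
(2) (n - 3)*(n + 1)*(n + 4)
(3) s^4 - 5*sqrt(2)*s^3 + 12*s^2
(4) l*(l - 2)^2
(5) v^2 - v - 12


(1) = (j - 3)^2*(j - 1)*(j + 2)
(2) = n^3 + 2*n^2 - 11*n - 12
(3) = s^2*(s - 3*sqrt(2))*(s - 2*sqrt(2))
(4) = l^3 - 4*l^2 + 4*l
(5) = (v - 4)*(v + 3)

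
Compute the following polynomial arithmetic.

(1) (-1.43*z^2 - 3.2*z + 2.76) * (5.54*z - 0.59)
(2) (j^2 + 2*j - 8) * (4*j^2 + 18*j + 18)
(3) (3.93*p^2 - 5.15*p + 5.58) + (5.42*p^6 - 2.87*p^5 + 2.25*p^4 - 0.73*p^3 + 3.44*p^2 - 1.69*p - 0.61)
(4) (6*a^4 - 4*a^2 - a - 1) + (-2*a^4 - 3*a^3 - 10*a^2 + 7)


(1) = -7.9222*z^3 - 16.8843*z^2 + 17.1784*z - 1.6284
(2) = 4*j^4 + 26*j^3 + 22*j^2 - 108*j - 144
(3) = 5.42*p^6 - 2.87*p^5 + 2.25*p^4 - 0.73*p^3 + 7.37*p^2 - 6.84*p + 4.97
(4) = 4*a^4 - 3*a^3 - 14*a^2 - a + 6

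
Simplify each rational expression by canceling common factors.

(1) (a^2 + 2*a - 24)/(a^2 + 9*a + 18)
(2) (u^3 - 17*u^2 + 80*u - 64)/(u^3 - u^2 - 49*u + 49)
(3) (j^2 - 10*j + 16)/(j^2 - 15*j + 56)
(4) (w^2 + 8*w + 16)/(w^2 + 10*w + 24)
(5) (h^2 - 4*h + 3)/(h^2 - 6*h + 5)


(1) = (a - 4)/(a + 3)
(2) = (u^2 - 16*u + 64)/(u^2 - 49)
(3) = (j - 2)/(j - 7)
(4) = (w + 4)/(w + 6)
(5) = (h - 3)/(h - 5)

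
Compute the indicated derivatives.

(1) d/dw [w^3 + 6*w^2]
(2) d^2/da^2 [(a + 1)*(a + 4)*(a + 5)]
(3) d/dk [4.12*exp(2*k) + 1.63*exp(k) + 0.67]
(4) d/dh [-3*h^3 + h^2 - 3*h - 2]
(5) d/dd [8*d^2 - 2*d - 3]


(1) = 3*w*(w + 4)
(2) = 6*a + 20
(3) = (8.24*exp(k) + 1.63)*exp(k)
(4) = -9*h^2 + 2*h - 3
(5) = 16*d - 2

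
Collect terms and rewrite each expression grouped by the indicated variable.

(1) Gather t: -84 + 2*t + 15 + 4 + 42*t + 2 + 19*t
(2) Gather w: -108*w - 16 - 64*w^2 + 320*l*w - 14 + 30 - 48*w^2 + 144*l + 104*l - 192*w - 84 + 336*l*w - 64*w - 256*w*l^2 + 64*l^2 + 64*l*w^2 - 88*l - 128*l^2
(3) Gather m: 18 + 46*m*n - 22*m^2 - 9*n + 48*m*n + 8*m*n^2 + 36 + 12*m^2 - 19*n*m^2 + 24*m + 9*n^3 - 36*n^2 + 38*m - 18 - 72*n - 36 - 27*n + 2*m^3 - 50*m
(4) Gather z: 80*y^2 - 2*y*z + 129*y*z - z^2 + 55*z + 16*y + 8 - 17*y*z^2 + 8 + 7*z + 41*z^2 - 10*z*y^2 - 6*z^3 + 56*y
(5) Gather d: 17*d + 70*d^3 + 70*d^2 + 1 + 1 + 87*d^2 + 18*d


(1) = 63*t - 63
(2) = -64*l^2 + 160*l + w^2*(64*l - 112) + w*(-256*l^2 + 656*l - 364) - 84
(3) = 2*m^3 + m^2*(-19*n - 10) + m*(8*n^2 + 94*n + 12) + 9*n^3 - 36*n^2 - 108*n
(4) = 80*y^2 + 72*y - 6*z^3 + z^2*(40 - 17*y) + z*(-10*y^2 + 127*y + 62) + 16
(5) = 70*d^3 + 157*d^2 + 35*d + 2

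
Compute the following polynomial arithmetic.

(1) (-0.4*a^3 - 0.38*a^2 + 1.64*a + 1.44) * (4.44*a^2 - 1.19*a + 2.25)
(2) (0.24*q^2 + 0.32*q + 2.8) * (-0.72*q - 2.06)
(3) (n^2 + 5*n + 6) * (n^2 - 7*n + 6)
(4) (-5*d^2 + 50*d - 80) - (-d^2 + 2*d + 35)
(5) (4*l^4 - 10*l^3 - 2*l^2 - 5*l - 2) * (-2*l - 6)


(1) = -1.776*a^5 - 1.2112*a^4 + 6.8338*a^3 + 3.587*a^2 + 1.9764*a + 3.24
(2) = -0.1728*q^3 - 0.7248*q^2 - 2.6752*q - 5.768
(3) = n^4 - 2*n^3 - 23*n^2 - 12*n + 36
(4) = -4*d^2 + 48*d - 115
(5) = -8*l^5 - 4*l^4 + 64*l^3 + 22*l^2 + 34*l + 12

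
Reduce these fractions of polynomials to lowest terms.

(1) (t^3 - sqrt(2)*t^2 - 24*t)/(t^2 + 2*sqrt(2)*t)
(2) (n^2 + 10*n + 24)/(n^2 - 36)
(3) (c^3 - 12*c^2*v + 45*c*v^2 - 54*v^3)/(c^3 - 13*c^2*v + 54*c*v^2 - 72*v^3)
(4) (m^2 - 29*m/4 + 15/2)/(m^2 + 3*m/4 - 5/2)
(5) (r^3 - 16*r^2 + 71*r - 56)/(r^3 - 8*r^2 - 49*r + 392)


(1) = (t^2 - sqrt(2)*t - 24)/(t + 2*sqrt(2))
(2) = (n + 4)/(n - 6)
(3) = (-c + 3*v)/(-c + 4*v)
(4) = (m - 6)/(m + 2)
(5) = (r - 1)/(r + 7)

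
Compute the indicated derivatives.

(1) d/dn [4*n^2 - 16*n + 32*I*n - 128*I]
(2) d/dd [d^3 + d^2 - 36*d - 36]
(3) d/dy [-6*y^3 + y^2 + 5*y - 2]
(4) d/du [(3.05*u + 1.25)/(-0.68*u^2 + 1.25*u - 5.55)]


(1) = 8*n - 16 + 32*I
(2) = 3*d^2 + 2*d - 36
(3) = -18*y^2 + 2*y + 5
(4) = (2.074*u^2 + 1.7*u - 18.49)/(0.4624*u^4 - 1.7*u^3 + 9.1105*u^2 - 13.875*u + 30.8025)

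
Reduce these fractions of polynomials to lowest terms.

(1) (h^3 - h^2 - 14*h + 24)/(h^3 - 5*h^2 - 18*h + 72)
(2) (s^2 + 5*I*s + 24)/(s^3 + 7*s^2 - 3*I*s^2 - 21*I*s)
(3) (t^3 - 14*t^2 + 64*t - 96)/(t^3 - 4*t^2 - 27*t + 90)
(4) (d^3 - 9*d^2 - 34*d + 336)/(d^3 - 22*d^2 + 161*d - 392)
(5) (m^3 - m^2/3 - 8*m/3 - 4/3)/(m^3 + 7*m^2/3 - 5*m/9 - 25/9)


(1) = (h - 2)/(h - 6)
(2) = (s + 8*I)/(s^2 + 7*s)
(3) = (t^2 - 8*t + 16)/(t^2 + 2*t - 15)
(4) = (d + 6)/(d - 7)
(5) = (9*m^3 - 3*m^2 - 24*m - 12)/(9*m^3 + 21*m^2 - 5*m - 25)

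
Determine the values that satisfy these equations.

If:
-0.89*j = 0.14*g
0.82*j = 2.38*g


Then:
g = 0.00
j = 0.00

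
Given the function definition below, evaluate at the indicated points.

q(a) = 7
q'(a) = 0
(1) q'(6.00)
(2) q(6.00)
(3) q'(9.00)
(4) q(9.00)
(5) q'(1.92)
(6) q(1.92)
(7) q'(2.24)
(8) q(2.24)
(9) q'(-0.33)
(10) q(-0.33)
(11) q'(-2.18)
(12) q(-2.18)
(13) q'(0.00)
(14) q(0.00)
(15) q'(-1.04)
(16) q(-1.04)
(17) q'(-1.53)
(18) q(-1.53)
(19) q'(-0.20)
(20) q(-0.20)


(1) = 0.00
(2) = 7.00
(3) = 0.00
(4) = 7.00
(5) = 0.00
(6) = 7.00
(7) = 0.00
(8) = 7.00
(9) = 0.00
(10) = 7.00
(11) = 0.00
(12) = 7.00
(13) = 0.00
(14) = 7.00
(15) = 0.00
(16) = 7.00
(17) = 0.00
(18) = 7.00
(19) = 0.00
(20) = 7.00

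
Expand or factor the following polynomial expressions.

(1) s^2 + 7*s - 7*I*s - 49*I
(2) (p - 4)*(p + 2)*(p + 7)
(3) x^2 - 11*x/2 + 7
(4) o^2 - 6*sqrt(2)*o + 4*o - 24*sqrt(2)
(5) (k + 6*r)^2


(1) = (s + 7)*(s - 7*I)
(2) = p^3 + 5*p^2 - 22*p - 56
(3) = (x - 7/2)*(x - 2)
(4) = (o + 4)*(o - 6*sqrt(2))
(5) = k^2 + 12*k*r + 36*r^2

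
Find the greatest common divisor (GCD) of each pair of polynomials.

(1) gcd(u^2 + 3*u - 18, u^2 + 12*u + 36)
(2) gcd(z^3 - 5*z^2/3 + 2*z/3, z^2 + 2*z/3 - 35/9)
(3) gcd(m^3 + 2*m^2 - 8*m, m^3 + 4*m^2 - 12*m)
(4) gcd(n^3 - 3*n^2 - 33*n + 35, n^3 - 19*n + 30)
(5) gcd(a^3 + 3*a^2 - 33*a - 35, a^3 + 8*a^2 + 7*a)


(1) = u + 6
(2) = 1
(3) = gcd(m*(m - 2)*(m + 4), m*(m - 2)*(m + 6)) = m^2 - 2*m
(4) = n + 5
(5) = a^2 + 8*a + 7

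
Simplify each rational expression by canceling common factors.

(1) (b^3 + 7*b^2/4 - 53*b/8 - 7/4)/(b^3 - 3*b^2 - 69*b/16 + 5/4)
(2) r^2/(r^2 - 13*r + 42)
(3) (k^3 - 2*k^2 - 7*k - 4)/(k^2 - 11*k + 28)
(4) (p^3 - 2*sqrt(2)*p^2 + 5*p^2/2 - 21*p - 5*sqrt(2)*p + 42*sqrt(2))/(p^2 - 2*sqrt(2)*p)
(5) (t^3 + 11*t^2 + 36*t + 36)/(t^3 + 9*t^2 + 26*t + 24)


(1) = (16*b^3 + 28*b^2 - 106*b - 28)/(16*b^3 - 48*b^2 - 69*b + 20)
(2) = r^2/(r^2 - 13*r + 42)
(3) = (k^2 + 2*k + 1)/(k - 7)
(4) = (2*p^2 + 5*p - 42)/(2*p)
(5) = (t + 6)/(t + 4)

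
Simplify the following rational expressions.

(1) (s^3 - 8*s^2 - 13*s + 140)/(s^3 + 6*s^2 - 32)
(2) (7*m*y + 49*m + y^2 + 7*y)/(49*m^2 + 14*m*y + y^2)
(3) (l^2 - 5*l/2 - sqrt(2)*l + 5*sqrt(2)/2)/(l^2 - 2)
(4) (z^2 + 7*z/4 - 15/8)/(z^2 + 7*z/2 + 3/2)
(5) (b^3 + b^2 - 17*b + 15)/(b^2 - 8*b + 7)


(1) = (s^2 - 12*s + 35)/(s^2 + 2*s - 8)
(2) = (y + 7)/(7*m + y)
(3) = (2*l - 5)/(2*l + 2*sqrt(2))
(4) = (8*z^2 + 14*z - 15)/(8*z^2 + 28*z + 12)
(5) = (b^2 + 2*b - 15)/(b - 7)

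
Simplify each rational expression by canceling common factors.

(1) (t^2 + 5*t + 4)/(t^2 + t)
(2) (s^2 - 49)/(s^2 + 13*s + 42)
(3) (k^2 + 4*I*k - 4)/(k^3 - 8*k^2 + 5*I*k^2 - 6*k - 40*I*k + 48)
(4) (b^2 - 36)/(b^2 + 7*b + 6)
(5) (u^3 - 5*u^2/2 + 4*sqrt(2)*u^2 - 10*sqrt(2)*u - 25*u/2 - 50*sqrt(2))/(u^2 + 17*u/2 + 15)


(1) = (t + 4)/t
(2) = (s - 7)/(s + 6)
(3) = (k + 2*I)/(k^2 + k*(-8 + 3*I) - 24*I)
(4) = (b - 6)/(b + 1)
(5) = (4*u^2 + u*(-20 + 16*sqrt(2)) - 80*sqrt(2))/(4*u + 24)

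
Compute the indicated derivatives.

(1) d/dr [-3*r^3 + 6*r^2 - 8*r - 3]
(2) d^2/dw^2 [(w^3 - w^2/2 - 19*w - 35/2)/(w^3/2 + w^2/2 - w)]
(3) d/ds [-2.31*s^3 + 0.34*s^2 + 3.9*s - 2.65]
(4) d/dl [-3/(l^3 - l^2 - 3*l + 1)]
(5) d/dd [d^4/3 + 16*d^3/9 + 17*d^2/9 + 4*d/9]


(1) = -9*r^2 + 12*r - 8
(2) = 2*(-3*w^6 - 102*w^5 - 330*w^4 - 388*w^3 + 105*w^2 + 210*w - 140)/(w^3*(w^6 + 3*w^5 - 3*w^4 - 11*w^3 + 6*w^2 + 12*w - 8))
(3) = -6.93*s^2 + 0.68*s + 3.9
(4) = 3*(3*l^2 - 2*l - 3)/(l^3 - l^2 - 3*l + 1)^2
(5) = 4*d^3/3 + 16*d^2/3 + 34*d/9 + 4/9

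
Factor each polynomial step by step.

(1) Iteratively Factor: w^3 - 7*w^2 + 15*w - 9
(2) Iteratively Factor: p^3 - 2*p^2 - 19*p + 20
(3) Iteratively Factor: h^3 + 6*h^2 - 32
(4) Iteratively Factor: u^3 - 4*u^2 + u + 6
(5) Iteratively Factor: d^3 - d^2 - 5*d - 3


(1) = (w - 3)*(w^2 - 4*w + 3) = (w - 3)^2*(w - 1)
(2) = (p - 5)*(p^2 + 3*p - 4) = (p - 5)*(p + 4)*(p - 1)
(3) = (h + 4)*(h^2 + 2*h - 8) = (h + 4)^2*(h - 2)
(4) = (u + 1)*(u^2 - 5*u + 6) = (u - 3)*(u + 1)*(u - 2)
(5) = (d - 3)*(d^2 + 2*d + 1) = (d - 3)*(d + 1)*(d + 1)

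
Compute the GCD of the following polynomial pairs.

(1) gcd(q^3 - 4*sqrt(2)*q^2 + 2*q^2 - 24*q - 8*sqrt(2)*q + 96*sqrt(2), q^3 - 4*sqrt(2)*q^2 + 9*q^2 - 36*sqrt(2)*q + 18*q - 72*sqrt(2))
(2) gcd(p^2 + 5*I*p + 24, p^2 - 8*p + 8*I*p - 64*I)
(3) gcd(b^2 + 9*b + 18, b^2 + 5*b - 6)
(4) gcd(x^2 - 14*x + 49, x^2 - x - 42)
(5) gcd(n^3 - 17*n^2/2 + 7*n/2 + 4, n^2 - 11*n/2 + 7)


(1) = gcd((q - 4)*(q + 6)*(q - 4*sqrt(2)), (q + 3)*(q + 6)*(q - 4*sqrt(2))) = q^2 + q*(6 - 4*sqrt(2)) - 24*sqrt(2)
(2) = p + 8*I
(3) = b + 6
(4) = gcd((x - 7)^2, (x - 7)*(x + 6)) = x - 7
(5) = gcd((n - 8)*(n - 1)*(n + 1/2), (n - 7/2)*(n - 2)) = 1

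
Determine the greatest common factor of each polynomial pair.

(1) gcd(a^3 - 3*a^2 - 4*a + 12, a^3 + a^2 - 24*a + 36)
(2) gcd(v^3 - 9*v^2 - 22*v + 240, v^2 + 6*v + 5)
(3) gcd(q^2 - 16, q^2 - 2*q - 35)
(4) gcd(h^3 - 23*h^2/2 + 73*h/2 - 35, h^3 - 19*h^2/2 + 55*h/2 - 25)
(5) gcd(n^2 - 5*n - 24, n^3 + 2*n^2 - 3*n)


(1) = a^2 - 5*a + 6
(2) = v + 5
(3) = 1
(4) = gcd((h - 7)*(h - 5/2)*(h - 2), (h - 5)*(h - 5/2)*(h - 2)) = h^2 - 9*h/2 + 5
(5) = n + 3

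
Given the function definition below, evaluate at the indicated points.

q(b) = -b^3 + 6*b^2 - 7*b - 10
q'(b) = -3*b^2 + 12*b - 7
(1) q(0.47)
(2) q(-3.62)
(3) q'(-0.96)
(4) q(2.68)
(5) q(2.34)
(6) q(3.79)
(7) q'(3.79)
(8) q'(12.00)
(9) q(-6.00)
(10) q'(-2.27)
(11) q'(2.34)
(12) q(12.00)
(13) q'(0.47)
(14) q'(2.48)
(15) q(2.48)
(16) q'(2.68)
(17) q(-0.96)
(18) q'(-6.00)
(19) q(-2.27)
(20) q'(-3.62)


(1) = -12.07
(2) = 141.40
(3) = -21.28
(4) = -4.91
(5) = -6.34
(6) = -4.79
(7) = -4.61
(8) = -295.00
(9) = 464.00
(10) = -49.70
(11) = 4.65
(12) = -958.00
(13) = -2.02
(14) = 4.31
(15) = -5.71
(16) = 3.61
(17) = 3.13
(18) = -187.00
(19) = 48.50
(20) = -89.75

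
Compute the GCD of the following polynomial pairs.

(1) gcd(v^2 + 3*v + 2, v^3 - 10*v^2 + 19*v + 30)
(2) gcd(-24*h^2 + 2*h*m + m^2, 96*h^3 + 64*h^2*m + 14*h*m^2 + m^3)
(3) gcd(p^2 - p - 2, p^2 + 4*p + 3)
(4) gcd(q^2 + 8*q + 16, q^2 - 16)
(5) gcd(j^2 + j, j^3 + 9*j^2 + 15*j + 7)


(1) = v + 1
(2) = 6*h + m
(3) = gcd((p - 2)*(p + 1), (p + 1)*(p + 3)) = p + 1
(4) = gcd((q + 4)^2, (q - 4)*(q + 4)) = q + 4
(5) = gcd(j*(j + 1), (j + 1)^2*(j + 7)) = j + 1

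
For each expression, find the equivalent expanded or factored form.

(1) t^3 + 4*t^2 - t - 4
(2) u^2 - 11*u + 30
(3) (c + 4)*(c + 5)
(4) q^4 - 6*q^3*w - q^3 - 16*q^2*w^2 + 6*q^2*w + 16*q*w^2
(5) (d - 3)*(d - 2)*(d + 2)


(1) = (t - 1)*(t + 1)*(t + 4)
(2) = (u - 6)*(u - 5)
(3) = c^2 + 9*c + 20
(4) = q*(q - 1)*(q - 8*w)*(q + 2*w)
(5) = d^3 - 3*d^2 - 4*d + 12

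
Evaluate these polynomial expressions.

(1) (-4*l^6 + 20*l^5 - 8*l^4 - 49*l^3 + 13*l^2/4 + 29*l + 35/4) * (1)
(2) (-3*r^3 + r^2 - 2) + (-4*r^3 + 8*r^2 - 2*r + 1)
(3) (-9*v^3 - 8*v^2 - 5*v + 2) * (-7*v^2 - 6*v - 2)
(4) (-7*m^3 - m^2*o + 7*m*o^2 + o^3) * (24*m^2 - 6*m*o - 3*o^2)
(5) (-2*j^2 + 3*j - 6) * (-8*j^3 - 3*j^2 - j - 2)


(1) = -4*l^6 + 20*l^5 - 8*l^4 - 49*l^3 + 13*l^2/4 + 29*l + 35/4
(2) = -7*r^3 + 9*r^2 - 2*r - 1
(3) = 63*v^5 + 110*v^4 + 101*v^3 + 32*v^2 - 2*v - 4
(4) = -168*m^5 + 18*m^4*o + 195*m^3*o^2 - 15*m^2*o^3 - 27*m*o^4 - 3*o^5
(5) = 16*j^5 - 18*j^4 + 41*j^3 + 19*j^2 + 12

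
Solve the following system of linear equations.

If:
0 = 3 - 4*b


Then:
b = 3/4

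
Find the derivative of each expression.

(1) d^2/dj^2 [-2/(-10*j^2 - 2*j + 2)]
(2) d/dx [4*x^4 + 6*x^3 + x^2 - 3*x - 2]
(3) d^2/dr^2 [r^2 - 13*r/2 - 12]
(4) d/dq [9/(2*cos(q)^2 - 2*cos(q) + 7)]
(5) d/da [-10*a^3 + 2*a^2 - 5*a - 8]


(1) = 2*(-25*j^2 - 5*j + (10*j + 1)^2 + 5)/(5*j^2 + j - 1)^3
(2) = 16*x^3 + 18*x^2 + 2*x - 3
(3) = 2
(4) = 18*(-sin(q) + sin(2*q))/(2*cos(q) - cos(2*q) - 8)^2
(5) = -30*a^2 + 4*a - 5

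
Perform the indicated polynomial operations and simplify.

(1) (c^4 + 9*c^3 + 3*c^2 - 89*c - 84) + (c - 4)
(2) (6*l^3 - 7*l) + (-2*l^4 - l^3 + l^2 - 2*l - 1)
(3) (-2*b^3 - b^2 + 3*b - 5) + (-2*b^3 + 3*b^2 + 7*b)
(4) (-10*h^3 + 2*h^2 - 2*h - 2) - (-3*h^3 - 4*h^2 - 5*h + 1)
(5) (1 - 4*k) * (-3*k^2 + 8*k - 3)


(1) = c^4 + 9*c^3 + 3*c^2 - 88*c - 88
(2) = -2*l^4 + 5*l^3 + l^2 - 9*l - 1
(3) = -4*b^3 + 2*b^2 + 10*b - 5
(4) = -7*h^3 + 6*h^2 + 3*h - 3
(5) = 12*k^3 - 35*k^2 + 20*k - 3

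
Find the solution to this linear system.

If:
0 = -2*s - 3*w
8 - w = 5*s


Then:
s = 24/13
w = -16/13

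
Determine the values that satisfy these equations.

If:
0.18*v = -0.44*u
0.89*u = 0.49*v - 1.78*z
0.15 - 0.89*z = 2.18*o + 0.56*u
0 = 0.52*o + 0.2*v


Then:
o = 0.09
u = 0.10
v = -0.23
z = -0.11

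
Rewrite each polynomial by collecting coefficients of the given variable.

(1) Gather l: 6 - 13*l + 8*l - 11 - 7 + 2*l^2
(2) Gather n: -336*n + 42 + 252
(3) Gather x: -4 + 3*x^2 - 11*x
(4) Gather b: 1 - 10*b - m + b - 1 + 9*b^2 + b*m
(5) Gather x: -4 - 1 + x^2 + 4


(1) = 2*l^2 - 5*l - 12
(2) = 294 - 336*n
(3) = 3*x^2 - 11*x - 4
(4) = 9*b^2 + b*(m - 9) - m
(5) = x^2 - 1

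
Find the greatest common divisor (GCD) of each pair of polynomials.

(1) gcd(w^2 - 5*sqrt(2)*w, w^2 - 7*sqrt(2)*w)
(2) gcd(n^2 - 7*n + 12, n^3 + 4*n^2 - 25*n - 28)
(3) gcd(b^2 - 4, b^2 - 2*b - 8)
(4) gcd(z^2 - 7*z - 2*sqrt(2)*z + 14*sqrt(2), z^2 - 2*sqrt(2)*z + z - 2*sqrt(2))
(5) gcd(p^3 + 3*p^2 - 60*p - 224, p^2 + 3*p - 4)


(1) = w
(2) = n - 4
(3) = b + 2
(4) = gcd((z - 7)*(z - 2*sqrt(2)), (z + 1)*(z - 2*sqrt(2))) = z - 2*sqrt(2)
(5) = p + 4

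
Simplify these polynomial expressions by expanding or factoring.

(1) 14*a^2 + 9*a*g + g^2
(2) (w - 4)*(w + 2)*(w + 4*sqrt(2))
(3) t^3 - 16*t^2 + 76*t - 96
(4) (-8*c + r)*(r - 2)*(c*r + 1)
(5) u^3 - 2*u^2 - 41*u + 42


(1) = (2*a + g)*(7*a + g)
(2) = w^3 - 2*w^2 + 4*sqrt(2)*w^2 - 8*sqrt(2)*w - 8*w - 32*sqrt(2)
(3) = (t - 8)*(t - 6)*(t - 2)
(4) = -8*c^2*r^2 + 16*c^2*r + c*r^3 - 2*c*r^2 - 8*c*r + 16*c + r^2 - 2*r
(5) = (u - 7)*(u - 1)*(u + 6)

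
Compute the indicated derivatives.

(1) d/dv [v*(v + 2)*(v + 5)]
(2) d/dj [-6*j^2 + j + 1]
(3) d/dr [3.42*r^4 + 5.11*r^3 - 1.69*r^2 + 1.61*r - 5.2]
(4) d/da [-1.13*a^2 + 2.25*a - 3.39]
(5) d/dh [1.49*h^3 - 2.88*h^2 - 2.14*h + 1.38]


(1) = 3*v^2 + 14*v + 10
(2) = 1 - 12*j
(3) = 13.68*r^3 + 15.33*r^2 - 3.38*r + 1.61
(4) = 2.25 - 2.26*a
(5) = 4.47*h^2 - 5.76*h - 2.14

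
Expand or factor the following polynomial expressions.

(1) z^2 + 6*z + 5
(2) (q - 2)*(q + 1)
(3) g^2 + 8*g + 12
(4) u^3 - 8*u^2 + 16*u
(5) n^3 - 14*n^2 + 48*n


(1) = (z + 1)*(z + 5)
(2) = q^2 - q - 2
(3) = (g + 2)*(g + 6)
(4) = u*(u - 4)^2
(5) = n*(n - 8)*(n - 6)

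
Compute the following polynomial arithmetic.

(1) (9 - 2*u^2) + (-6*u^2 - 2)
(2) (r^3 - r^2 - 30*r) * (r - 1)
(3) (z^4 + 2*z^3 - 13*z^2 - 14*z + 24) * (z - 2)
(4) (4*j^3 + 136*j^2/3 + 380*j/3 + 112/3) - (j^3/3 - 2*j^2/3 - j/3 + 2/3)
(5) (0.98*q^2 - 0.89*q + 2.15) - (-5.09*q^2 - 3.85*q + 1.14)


(1) = 7 - 8*u^2
(2) = r^4 - 2*r^3 - 29*r^2 + 30*r
(3) = z^5 - 17*z^3 + 12*z^2 + 52*z - 48
(4) = 11*j^3/3 + 46*j^2 + 127*j + 110/3
(5) = 6.07*q^2 + 2.96*q + 1.01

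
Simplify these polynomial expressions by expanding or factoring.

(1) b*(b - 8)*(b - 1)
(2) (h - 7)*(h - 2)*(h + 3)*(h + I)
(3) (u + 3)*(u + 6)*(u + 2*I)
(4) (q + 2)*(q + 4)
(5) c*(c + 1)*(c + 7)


(1) = b^3 - 9*b^2 + 8*b
(2) = h^4 - 6*h^3 + I*h^3 - 13*h^2 - 6*I*h^2 + 42*h - 13*I*h + 42*I
(3) = u^3 + 9*u^2 + 2*I*u^2 + 18*u + 18*I*u + 36*I
(4) = q^2 + 6*q + 8
(5) = c^3 + 8*c^2 + 7*c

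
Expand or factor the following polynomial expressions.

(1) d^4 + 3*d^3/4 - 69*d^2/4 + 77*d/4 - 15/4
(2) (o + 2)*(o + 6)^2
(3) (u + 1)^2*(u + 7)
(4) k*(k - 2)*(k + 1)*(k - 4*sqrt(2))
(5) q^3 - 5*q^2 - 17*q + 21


(1) = (d - 3)*(d - 1)*(d - 1/4)*(d + 5)
(2) = o^3 + 14*o^2 + 60*o + 72
(3) = u^3 + 9*u^2 + 15*u + 7
(4) = k^4 - 4*sqrt(2)*k^3 - k^3 - 2*k^2 + 4*sqrt(2)*k^2 + 8*sqrt(2)*k
(5) = (q - 7)*(q - 1)*(q + 3)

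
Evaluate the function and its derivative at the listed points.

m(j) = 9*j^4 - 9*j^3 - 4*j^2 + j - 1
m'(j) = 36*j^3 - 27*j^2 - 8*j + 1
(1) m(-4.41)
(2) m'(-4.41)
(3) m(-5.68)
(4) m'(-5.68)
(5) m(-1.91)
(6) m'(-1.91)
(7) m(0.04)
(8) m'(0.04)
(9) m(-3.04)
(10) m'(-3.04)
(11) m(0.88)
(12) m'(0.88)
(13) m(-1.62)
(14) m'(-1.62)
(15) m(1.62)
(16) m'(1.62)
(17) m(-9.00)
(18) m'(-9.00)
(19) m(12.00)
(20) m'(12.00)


(1) = 4092.75
(2) = -3576.40
(3) = 10881.29
(4) = -7421.66
(5) = 164.99
(6) = -333.06
(7) = -0.97
(8) = 0.64
(9) = 980.51
(10) = -1235.60
(11) = -3.95
(12) = -2.42
(13) = 87.13
(14) = -209.95
(15) = 13.85
(16) = 70.24
(17) = 65276.00
(18) = -28358.00
(19) = 170507.00
(20) = 58225.00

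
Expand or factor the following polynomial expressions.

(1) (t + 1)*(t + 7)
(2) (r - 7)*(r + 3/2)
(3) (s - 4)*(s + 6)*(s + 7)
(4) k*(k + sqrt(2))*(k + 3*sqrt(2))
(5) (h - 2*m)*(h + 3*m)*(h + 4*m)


(1) = t^2 + 8*t + 7
(2) = r^2 - 11*r/2 - 21/2
(3) = s^3 + 9*s^2 - 10*s - 168
(4) = k^3 + 4*sqrt(2)*k^2 + 6*k
(5) = h^3 + 5*h^2*m - 2*h*m^2 - 24*m^3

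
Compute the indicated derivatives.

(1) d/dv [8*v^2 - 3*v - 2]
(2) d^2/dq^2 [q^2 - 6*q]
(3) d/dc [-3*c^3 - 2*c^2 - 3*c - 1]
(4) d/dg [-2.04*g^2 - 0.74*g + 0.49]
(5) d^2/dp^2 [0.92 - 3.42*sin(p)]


(1) = 16*v - 3
(2) = 2
(3) = -9*c^2 - 4*c - 3
(4) = -4.08*g - 0.74
(5) = 3.42*sin(p)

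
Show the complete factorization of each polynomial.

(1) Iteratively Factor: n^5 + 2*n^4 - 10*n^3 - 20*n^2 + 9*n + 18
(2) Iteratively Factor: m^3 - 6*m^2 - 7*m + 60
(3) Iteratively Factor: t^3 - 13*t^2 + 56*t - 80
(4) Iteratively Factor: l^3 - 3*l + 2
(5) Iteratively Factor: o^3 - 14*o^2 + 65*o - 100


(1) = (n - 1)*(n^4 + 3*n^3 - 7*n^2 - 27*n - 18) = (n - 1)*(n + 1)*(n^3 + 2*n^2 - 9*n - 18) = (n - 3)*(n - 1)*(n + 1)*(n^2 + 5*n + 6) = (n - 3)*(n - 1)*(n + 1)*(n + 2)*(n + 3)
(2) = (m + 3)*(m^2 - 9*m + 20) = (m - 5)*(m + 3)*(m - 4)
(3) = (t - 4)*(t^2 - 9*t + 20) = (t - 4)^2*(t - 5)
(4) = (l - 1)*(l^2 + l - 2) = (l - 1)^2*(l + 2)
(5) = (o - 5)*(o^2 - 9*o + 20) = (o - 5)^2*(o - 4)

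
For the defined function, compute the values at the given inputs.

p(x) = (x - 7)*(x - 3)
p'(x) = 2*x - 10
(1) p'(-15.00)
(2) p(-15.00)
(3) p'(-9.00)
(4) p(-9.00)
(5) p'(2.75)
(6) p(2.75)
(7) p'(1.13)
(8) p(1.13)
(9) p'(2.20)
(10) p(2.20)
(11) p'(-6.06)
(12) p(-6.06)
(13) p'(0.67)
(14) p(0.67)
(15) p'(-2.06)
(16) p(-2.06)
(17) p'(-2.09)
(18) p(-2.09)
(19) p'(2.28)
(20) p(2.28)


(1) = -40.00
(2) = 396.00
(3) = -28.00
(4) = 192.00
(5) = -4.50
(6) = 1.06
(7) = -7.74
(8) = 10.98
(9) = -5.60
(10) = 3.84
(11) = -22.12
(12) = 118.32
(13) = -8.66
(14) = 14.75
(15) = -14.12
(16) = 45.84
(17) = -14.18
(18) = 46.27
(19) = -5.44
(20) = 3.40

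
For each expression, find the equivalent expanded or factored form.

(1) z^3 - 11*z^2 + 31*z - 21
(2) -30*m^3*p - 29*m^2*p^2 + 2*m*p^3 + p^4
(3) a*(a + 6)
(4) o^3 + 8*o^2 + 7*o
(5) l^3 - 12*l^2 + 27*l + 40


(1) = (z - 7)*(z - 3)*(z - 1)
(2) = p*(-5*m + p)*(m + p)*(6*m + p)
(3) = a^2 + 6*a
(4) = o*(o + 1)*(o + 7)
(5) = (l - 8)*(l - 5)*(l + 1)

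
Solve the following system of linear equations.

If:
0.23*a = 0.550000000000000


Then:
a = 2.39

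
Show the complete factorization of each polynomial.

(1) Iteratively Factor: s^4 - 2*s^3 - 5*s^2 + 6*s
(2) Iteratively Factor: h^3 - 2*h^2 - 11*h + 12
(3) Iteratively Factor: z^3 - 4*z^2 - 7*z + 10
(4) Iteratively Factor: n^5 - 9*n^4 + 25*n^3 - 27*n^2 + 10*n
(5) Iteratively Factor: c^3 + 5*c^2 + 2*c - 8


(1) = (s - 3)*(s^3 + s^2 - 2*s) = (s - 3)*(s - 1)*(s^2 + 2*s) = s*(s - 3)*(s - 1)*(s + 2)
(2) = (h + 3)*(h^2 - 5*h + 4) = (h - 4)*(h + 3)*(h - 1)
(3) = (z - 1)*(z^2 - 3*z - 10) = (z - 5)*(z - 1)*(z + 2)
(4) = (n - 1)*(n^4 - 8*n^3 + 17*n^2 - 10*n) = n*(n - 1)*(n^3 - 8*n^2 + 17*n - 10) = n*(n - 2)*(n - 1)*(n^2 - 6*n + 5) = n*(n - 5)*(n - 2)*(n - 1)*(n - 1)
(5) = (c - 1)*(c^2 + 6*c + 8) = (c - 1)*(c + 4)*(c + 2)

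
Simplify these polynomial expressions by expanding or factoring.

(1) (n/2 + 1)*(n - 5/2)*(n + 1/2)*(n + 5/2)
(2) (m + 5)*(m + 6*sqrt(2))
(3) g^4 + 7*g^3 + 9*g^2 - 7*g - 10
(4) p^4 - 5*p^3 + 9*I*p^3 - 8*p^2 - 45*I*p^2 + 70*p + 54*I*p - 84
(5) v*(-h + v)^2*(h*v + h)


(1) = n^4/2 + 5*n^3/4 - 21*n^2/8 - 125*n/16 - 25/8
(2) = m^2 + 5*m + 6*sqrt(2)*m + 30*sqrt(2)
(3) = (g - 1)*(g + 1)*(g + 2)*(g + 5)
(4) = (p - 3)*(p - 2)*(p + 2*I)*(p + 7*I)
(5) = h^3*v^2 + h^3*v - 2*h^2*v^3 - 2*h^2*v^2 + h*v^4 + h*v^3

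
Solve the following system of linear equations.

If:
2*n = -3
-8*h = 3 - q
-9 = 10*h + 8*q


Then:
h = -33/74
n = -3/2
q = -21/37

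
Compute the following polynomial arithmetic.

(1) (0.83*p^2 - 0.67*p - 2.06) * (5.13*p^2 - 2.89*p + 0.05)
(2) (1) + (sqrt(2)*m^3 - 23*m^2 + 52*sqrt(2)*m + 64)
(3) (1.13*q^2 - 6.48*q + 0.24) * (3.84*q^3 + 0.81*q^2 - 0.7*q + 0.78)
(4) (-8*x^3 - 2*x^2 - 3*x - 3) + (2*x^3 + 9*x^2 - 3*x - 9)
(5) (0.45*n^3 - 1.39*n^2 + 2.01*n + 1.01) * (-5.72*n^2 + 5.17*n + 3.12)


(1) = 4.2579*p^4 - 5.8358*p^3 - 8.59*p^2 + 5.9199*p - 0.103
(2) = sqrt(2)*m^3 - 23*m^2 + 52*sqrt(2)*m + 65
(3) = 4.3392*q^5 - 23.9679*q^4 - 5.1182*q^3 + 5.6118*q^2 - 5.2224*q + 0.1872
(4) = -6*x^3 + 7*x^2 - 6*x - 12
(5) = -2.574*n^5 + 10.2773*n^4 - 17.2795*n^3 + 0.2777*n^2 + 11.4929*n + 3.1512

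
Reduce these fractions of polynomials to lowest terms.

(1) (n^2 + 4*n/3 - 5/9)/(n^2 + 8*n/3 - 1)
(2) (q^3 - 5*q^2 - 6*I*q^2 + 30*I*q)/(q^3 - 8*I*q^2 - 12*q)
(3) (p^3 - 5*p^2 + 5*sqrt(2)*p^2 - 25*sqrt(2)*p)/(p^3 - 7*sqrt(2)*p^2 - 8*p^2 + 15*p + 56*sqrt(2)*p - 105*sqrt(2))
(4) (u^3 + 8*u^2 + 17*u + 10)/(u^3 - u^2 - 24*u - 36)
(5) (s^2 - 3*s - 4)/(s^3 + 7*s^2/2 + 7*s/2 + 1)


(1) = (3*n + 5)/(3*n + 9)
(2) = (q - 5)/(q - 2*I)
(3) = (p^2 + 5*sqrt(2)*p)/(p^2 + p*(-7*sqrt(2) - 3) + 21*sqrt(2))
(4) = (u^2 + 6*u + 5)/(u^2 - 3*u - 18)
(5) = (2*s - 8)/(2*s^2 + 5*s + 2)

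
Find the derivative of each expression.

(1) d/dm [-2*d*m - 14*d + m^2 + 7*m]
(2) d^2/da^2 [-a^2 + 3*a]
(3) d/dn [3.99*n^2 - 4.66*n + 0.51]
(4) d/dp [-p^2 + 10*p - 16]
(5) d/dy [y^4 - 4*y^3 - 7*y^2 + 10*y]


(1) = -2*d + 2*m + 7
(2) = -2
(3) = 7.98*n - 4.66
(4) = 10 - 2*p
(5) = 4*y^3 - 12*y^2 - 14*y + 10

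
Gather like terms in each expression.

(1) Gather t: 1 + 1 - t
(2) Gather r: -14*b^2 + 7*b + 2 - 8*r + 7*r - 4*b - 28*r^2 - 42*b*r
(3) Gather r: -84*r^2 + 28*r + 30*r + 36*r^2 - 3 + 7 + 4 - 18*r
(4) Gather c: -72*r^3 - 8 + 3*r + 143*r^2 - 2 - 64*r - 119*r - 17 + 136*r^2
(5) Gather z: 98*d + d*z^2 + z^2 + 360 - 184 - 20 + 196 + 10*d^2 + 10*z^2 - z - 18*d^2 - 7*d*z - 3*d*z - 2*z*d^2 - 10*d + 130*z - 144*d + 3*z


(1) = 2 - t
(2) = -14*b^2 + 3*b - 28*r^2 + r*(-42*b - 1) + 2
(3) = -48*r^2 + 40*r + 8
(4) = -72*r^3 + 279*r^2 - 180*r - 27
(5) = -8*d^2 - 56*d + z^2*(d + 11) + z*(-2*d^2 - 10*d + 132) + 352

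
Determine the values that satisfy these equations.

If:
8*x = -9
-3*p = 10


Then:
p = -10/3
x = -9/8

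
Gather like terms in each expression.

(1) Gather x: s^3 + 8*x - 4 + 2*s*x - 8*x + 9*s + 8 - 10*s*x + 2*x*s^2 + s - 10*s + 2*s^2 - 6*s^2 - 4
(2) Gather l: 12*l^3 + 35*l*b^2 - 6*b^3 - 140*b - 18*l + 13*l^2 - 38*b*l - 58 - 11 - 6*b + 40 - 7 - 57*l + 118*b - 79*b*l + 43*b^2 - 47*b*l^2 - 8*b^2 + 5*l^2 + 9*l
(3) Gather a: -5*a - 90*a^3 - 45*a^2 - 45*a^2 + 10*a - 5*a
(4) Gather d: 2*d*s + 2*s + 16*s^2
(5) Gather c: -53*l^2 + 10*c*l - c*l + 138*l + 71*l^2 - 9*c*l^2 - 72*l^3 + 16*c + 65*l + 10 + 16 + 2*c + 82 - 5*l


(1) = s^3 - 4*s^2 + x*(2*s^2 - 8*s)
(2) = -6*b^3 + 35*b^2 - 28*b + 12*l^3 + l^2*(18 - 47*b) + l*(35*b^2 - 117*b - 66) - 36
(3) = -90*a^3 - 90*a^2
(4) = 2*d*s + 16*s^2 + 2*s
(5) = c*(-9*l^2 + 9*l + 18) - 72*l^3 + 18*l^2 + 198*l + 108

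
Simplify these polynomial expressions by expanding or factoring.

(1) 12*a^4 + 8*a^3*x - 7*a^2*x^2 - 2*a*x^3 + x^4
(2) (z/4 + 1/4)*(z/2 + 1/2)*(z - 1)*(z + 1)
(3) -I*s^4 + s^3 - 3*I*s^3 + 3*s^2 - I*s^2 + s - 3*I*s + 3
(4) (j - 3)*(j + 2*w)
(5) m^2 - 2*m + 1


(1) = (-3*a + x)*(-2*a + x)*(a + x)*(2*a + x)
(2) = z^4/8 + z^3/4 - z/4 - 1/8
(3) = (s + 3)*(s - I)*(s + I)*(-I*s + 1)
(4) = j^2 + 2*j*w - 3*j - 6*w
(5) = (m - 1)^2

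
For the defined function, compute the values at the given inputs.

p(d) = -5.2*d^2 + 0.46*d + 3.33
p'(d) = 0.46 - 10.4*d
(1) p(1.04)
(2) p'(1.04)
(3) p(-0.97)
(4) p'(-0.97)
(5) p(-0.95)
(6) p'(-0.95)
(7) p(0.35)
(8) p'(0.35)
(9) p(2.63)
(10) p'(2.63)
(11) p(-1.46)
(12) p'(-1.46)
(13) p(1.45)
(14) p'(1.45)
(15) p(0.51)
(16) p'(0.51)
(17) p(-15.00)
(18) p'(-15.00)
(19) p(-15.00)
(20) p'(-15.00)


(1) = -1.82
(2) = -10.36
(3) = -2.01
(4) = 10.55
(5) = -1.80
(6) = 10.34
(7) = 2.85
(8) = -3.18
(9) = -31.43
(10) = -26.89
(11) = -8.43
(12) = 15.64
(13) = -6.94
(14) = -14.62
(15) = 2.21
(16) = -4.84
(17) = -1173.57
(18) = 156.46
(19) = -1173.57
(20) = 156.46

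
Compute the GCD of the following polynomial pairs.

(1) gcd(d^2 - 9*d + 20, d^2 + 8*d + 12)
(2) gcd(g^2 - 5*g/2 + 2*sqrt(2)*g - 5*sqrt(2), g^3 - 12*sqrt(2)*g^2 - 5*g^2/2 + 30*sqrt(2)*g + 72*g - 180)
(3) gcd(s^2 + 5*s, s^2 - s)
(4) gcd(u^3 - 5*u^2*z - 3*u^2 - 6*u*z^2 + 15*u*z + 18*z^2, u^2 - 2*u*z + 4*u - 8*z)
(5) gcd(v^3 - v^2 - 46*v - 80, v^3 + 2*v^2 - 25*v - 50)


(1) = gcd((d - 5)*(d - 4), (d + 2)*(d + 6)) = 1
(2) = g - 5/2
(3) = s
(4) = gcd((u - 3)*(u - 6*z)*(u + z), (u + 4)*(u - 2*z)) = 1
(5) = v^2 + 7*v + 10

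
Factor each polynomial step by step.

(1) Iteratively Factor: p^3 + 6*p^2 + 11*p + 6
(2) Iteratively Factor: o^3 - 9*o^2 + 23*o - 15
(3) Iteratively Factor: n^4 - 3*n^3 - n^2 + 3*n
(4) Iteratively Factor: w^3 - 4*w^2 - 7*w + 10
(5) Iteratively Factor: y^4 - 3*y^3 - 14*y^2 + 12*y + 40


(1) = (p + 3)*(p^2 + 3*p + 2) = (p + 2)*(p + 3)*(p + 1)
(2) = (o - 5)*(o^2 - 4*o + 3) = (o - 5)*(o - 1)*(o - 3)
(3) = (n + 1)*(n^3 - 4*n^2 + 3*n) = (n - 1)*(n + 1)*(n^2 - 3*n) = n*(n - 1)*(n + 1)*(n - 3)
(4) = (w - 5)*(w^2 + w - 2) = (w - 5)*(w + 2)*(w - 1)
(5) = (y + 2)*(y^3 - 5*y^2 - 4*y + 20) = (y - 5)*(y + 2)*(y^2 - 4) = (y - 5)*(y - 2)*(y + 2)*(y + 2)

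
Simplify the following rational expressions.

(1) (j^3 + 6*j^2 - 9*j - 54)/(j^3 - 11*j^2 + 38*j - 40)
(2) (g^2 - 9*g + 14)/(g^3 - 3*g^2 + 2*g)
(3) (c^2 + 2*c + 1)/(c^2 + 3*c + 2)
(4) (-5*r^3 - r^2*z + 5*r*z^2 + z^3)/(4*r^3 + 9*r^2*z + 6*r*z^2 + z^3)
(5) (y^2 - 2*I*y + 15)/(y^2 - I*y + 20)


(1) = (j^3 + 6*j^2 - 9*j - 54)/(j^3 - 11*j^2 + 38*j - 40)
(2) = (g - 7)/(g^2 - g)
(3) = (c + 1)/(c + 2)
(4) = (-5*r^2 + 4*r*z + z^2)/(4*r^2 + 5*r*z + z^2)
(5) = (y + 3*I)/(y + 4*I)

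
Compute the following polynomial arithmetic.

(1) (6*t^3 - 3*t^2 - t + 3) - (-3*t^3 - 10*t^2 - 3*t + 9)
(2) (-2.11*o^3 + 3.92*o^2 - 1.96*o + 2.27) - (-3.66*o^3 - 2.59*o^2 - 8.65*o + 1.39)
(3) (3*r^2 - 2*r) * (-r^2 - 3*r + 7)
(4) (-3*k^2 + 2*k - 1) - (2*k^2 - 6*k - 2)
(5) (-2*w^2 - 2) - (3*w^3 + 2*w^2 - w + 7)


(1) = 9*t^3 + 7*t^2 + 2*t - 6
(2) = 1.55*o^3 + 6.51*o^2 + 6.69*o + 0.88
(3) = -3*r^4 - 7*r^3 + 27*r^2 - 14*r
(4) = -5*k^2 + 8*k + 1
(5) = -3*w^3 - 4*w^2 + w - 9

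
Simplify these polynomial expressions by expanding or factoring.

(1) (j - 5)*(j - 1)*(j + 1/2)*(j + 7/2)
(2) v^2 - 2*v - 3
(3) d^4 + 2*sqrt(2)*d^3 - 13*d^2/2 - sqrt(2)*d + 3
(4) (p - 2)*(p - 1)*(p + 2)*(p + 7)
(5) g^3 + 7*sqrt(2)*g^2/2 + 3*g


(1) = j^4 - 2*j^3 - 69*j^2/4 + 19*j/2 + 35/4
(2) = (v - 3)*(v + 1)
(3) = (d - sqrt(2))*(d - sqrt(2)/2)*(d + sqrt(2)/2)*(d + 3*sqrt(2))
(4) = p^4 + 6*p^3 - 11*p^2 - 24*p + 28
(5) = g*(g + sqrt(2)/2)*(g + 3*sqrt(2))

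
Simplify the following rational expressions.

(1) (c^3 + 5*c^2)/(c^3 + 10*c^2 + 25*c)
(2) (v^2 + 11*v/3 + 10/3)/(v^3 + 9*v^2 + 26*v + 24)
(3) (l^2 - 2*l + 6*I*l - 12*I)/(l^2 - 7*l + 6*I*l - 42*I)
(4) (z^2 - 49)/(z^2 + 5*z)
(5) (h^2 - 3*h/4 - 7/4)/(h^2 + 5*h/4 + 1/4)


(1) = c/(c + 5)
(2) = (3*v + 5)/(3*v^2 + 21*v + 36)
(3) = (l - 2)/(l - 7)
(4) = (z^2 - 49)/(z^2 + 5*z)
(5) = (4*h - 7)/(4*h + 1)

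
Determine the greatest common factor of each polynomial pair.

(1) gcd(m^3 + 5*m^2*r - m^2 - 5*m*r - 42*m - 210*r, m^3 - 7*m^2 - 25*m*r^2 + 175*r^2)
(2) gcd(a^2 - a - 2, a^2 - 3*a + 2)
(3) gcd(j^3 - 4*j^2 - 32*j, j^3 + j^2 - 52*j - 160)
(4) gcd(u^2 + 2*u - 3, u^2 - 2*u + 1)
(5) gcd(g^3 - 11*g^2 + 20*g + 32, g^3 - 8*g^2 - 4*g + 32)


(1) = gcd((m - 7)*(m + 6)*(m + 5*r), (m - 7)*(m - 5*r)*(m + 5*r)) = m^2 + 5*m*r - 7*m - 35*r
(2) = a - 2
(3) = gcd(j*(j - 8)*(j + 4), (j - 8)*(j + 4)*(j + 5)) = j^2 - 4*j - 32
(4) = gcd((u - 1)*(u + 3), (u - 1)^2) = u - 1
(5) = gcd((g - 8)*(g - 4)*(g + 1), (g - 8)*(g - 2)*(g + 2)) = g - 8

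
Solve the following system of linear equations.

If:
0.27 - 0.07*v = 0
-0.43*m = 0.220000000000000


Then:
m = -0.51
v = 3.86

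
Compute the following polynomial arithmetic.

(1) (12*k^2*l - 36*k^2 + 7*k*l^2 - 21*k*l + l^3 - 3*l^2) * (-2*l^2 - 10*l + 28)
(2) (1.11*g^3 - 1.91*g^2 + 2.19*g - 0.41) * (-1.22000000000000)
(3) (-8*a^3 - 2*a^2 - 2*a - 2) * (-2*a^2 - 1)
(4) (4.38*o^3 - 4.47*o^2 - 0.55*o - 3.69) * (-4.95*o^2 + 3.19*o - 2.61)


(1) = -24*k^2*l^3 - 48*k^2*l^2 + 696*k^2*l - 1008*k^2 - 14*k*l^4 - 28*k*l^3 + 406*k*l^2 - 588*k*l - 2*l^5 - 4*l^4 + 58*l^3 - 84*l^2
(2) = -1.3542*g^3 + 2.3302*g^2 - 2.6718*g + 0.5002
(3) = 16*a^5 + 4*a^4 + 12*a^3 + 6*a^2 + 2*a + 2
(4) = -21.681*o^5 + 36.0987*o^4 - 22.9686*o^3 + 28.1777*o^2 - 10.3356*o + 9.6309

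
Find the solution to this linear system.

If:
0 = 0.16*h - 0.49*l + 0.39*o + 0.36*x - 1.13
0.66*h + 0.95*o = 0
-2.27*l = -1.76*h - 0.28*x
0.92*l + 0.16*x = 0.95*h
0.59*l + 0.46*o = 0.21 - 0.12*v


Then:
h = -4.88
l = -4.30
o = 3.39
v = 9.92
x = -4.22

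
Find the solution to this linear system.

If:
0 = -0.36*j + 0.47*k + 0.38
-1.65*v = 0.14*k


Then:
j = 1.05555555555556 - 15.3869047619048*v
k = -11.7857142857143*v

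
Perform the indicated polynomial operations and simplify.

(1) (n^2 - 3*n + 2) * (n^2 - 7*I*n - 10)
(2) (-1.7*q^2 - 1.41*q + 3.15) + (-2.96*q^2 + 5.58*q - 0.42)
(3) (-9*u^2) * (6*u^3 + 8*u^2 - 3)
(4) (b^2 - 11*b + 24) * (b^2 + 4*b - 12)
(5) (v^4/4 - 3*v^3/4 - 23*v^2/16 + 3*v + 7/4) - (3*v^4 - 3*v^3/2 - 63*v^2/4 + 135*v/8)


(1) = n^4 - 3*n^3 - 7*I*n^3 - 8*n^2 + 21*I*n^2 + 30*n - 14*I*n - 20
(2) = -4.66*q^2 + 4.17*q + 2.73
(3) = -54*u^5 - 72*u^4 + 27*u^2
(4) = b^4 - 7*b^3 - 32*b^2 + 228*b - 288
(5) = -11*v^4/4 + 3*v^3/4 + 229*v^2/16 - 111*v/8 + 7/4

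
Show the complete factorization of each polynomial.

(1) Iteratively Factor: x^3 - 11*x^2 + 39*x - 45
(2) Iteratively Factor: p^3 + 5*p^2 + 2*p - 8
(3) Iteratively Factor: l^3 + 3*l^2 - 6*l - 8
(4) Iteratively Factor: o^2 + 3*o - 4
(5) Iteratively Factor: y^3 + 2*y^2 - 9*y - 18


(1) = (x - 3)*(x^2 - 8*x + 15) = (x - 5)*(x - 3)*(x - 3)
(2) = (p - 1)*(p^2 + 6*p + 8) = (p - 1)*(p + 4)*(p + 2)
(3) = (l + 1)*(l^2 + 2*l - 8) = (l - 2)*(l + 1)*(l + 4)
(4) = (o - 1)*(o + 4)
(5) = (y + 2)*(y^2 - 9) = (y + 2)*(y + 3)*(y - 3)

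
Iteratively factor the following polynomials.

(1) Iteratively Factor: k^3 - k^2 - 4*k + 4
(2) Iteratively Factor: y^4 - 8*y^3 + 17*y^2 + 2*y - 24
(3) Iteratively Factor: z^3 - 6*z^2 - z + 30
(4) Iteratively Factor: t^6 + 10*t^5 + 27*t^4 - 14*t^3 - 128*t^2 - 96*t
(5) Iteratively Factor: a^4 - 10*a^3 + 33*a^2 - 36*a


(1) = (k - 1)*(k^2 - 4) = (k - 1)*(k + 2)*(k - 2)
(2) = (y + 1)*(y^3 - 9*y^2 + 26*y - 24) = (y - 4)*(y + 1)*(y^2 - 5*y + 6) = (y - 4)*(y - 3)*(y + 1)*(y - 2)
(3) = (z - 5)*(z^2 - z - 6) = (z - 5)*(z + 2)*(z - 3)
(4) = (t + 1)*(t^5 + 9*t^4 + 18*t^3 - 32*t^2 - 96*t) = (t + 1)*(t + 4)*(t^4 + 5*t^3 - 2*t^2 - 24*t) = (t - 2)*(t + 1)*(t + 4)*(t^3 + 7*t^2 + 12*t) = t*(t - 2)*(t + 1)*(t + 4)*(t^2 + 7*t + 12) = t*(t - 2)*(t + 1)*(t + 3)*(t + 4)*(t + 4)
(5) = (a)*(a^3 - 10*a^2 + 33*a - 36) = a*(a - 3)*(a^2 - 7*a + 12) = a*(a - 4)*(a - 3)*(a - 3)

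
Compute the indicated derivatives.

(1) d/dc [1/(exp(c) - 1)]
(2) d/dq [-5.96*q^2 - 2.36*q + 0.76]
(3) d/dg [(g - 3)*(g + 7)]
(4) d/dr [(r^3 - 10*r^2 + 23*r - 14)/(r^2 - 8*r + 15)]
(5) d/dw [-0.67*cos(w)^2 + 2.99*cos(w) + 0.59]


(1) = -1/(4*sinh(c/2)^2)
(2) = -11.92*q - 2.36
(3) = 2*g + 4
(4) = (r^4 - 16*r^3 + 102*r^2 - 272*r + 233)/(r^4 - 16*r^3 + 94*r^2 - 240*r + 225)
(5) = (1.34*cos(w) - 2.99)*sin(w)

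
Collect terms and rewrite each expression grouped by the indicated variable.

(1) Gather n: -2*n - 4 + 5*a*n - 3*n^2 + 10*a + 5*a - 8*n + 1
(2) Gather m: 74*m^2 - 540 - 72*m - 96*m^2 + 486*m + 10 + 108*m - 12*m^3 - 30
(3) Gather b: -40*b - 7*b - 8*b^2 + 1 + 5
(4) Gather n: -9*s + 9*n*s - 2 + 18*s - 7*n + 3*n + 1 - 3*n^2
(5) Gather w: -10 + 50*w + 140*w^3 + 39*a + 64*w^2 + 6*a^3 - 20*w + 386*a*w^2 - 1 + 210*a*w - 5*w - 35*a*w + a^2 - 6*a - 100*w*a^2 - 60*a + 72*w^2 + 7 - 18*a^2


(1) = 15*a - 3*n^2 + n*(5*a - 10) - 3
(2) = -12*m^3 - 22*m^2 + 522*m - 560
(3) = -8*b^2 - 47*b + 6
(4) = -3*n^2 + n*(9*s - 4) + 9*s - 1
(5) = 6*a^3 - 17*a^2 - 27*a + 140*w^3 + w^2*(386*a + 136) + w*(-100*a^2 + 175*a + 25) - 4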